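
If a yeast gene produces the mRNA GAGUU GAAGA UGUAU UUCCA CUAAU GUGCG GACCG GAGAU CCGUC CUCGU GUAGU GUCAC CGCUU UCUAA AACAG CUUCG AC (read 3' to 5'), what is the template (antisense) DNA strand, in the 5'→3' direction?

Written 5'→3' the mRNA is CAGCUUCGACAAAAUCUUUCGCCACUGUGAUGUGCUCCUGCCUAGAGGCCAGGCGUGUAAUCACCUUUAUGUAGAAGUUGAG, so the coding DNA strand is CAGCTTCGACAAAATCTTTCGCCACTGTGATGTGCTCCTGCCTAGAGGCCAGGCGTGTAATCACCTTTATGTAGAAGTTGAG. The template is its reverse complement.

5'-CTCAACTTCTACATAAAGGTGATTACACGCCTGGCCTCTAGGCAGGAGCACATCACAGTGGCGAAAGATTTTGTCGAAGCTG-3'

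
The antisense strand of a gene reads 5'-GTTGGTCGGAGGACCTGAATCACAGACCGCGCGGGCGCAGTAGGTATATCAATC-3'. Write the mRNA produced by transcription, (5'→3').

5'-GAUUGAUAUACCUACUGCGCCCGCGCGGUCUGUGAUUCAGGUCCUCCGACCAAC-3'

The mRNA has the sequence of the coding strand (reverse complement of the template) with T→U. Reverse complement of GTTGGTCGGAGGACCTGAATCACAGACCGCGCGGGCGCAGTAGGTATATCAATC is GATTGATATACCTACTGCGCCCGCGCGGTCTGTGATTCAGGTCCTCCGACCAAC; then T→U.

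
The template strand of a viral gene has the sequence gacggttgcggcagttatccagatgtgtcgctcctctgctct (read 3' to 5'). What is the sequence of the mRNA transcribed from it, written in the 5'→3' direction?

Reading the template 3'→5' as shown, RNA polymerase pairs each base (A→U, T→A, G↔C) to build mRNA 5'→3' directly.

5'-CUGCCAACGCCGUCAAUAGGUCUACACAGCGAGGAGACGAGA-3'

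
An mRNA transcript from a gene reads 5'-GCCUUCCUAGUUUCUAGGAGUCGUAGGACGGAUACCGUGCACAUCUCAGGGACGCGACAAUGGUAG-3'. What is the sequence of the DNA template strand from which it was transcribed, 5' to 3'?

Replace U with T to get the coding DNA strand: GCCTTCCTAGTTTCTAGGAGTCGTAGGACGGATACCGTGCACATCTCAGGGACGCGACAATGGTAG. The template strand is its reverse complement (complement CGGAAGGATCAAAGATCCTCAGCATCCTGCCTATGGCACGTGTAGAGTCCCTGCGCTGTTACCATC, then reverse).

5'-CTACCATTGTCGCGTCCCTGAGATGTGCACGGTATCCGTCCTACGACTCCTAGAAACTAGGAAGGC-3'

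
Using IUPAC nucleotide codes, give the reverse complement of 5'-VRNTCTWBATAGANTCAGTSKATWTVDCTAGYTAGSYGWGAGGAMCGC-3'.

Standard pairs A↔T, G↔C; ambiguity codes pair R↔Y, M↔K, W↔W, S↔S, B↔V, D↔H, N↔N. Complement (BYNAGAWVTATCTNAGTCASMTAWABHGATCRATCSRCWCTCCTKGCG), then reverse for 5'→3'.

5'-GCGKTCCTCWCRSCTARCTAGHBAWATMSACTGANTCTATVWAGANYB-3'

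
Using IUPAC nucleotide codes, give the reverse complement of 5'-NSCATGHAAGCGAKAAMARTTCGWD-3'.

Standard pairs A↔T, G↔C; ambiguity codes pair R↔Y, M↔K, W↔W, S↔S, D↔H, N↔N. Complement (NSGTACDTTCGCTMTTKTYAAGCWH), then reverse for 5'→3'.

5'-HWCGAAYTKTTMTCGCTTDCATGSN-3'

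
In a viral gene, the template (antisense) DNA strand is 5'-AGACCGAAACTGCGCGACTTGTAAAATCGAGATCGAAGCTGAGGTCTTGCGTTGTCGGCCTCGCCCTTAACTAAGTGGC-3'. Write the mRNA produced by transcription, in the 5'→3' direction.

5′-GCCACUUAGUUAAGGGCGAGGCCGACAACGCAAGACCUCAGCUUCGAUCUCGAUUUUACAAGUCGCGCAGUUUCGGUCU-3′

RNA polymerase reads the template 3'→5' and synthesizes mRNA 5'→3' by base-pairing (A→U, T→A, G↔C). The complement of the template is TCTGGCTTTGACGCGCTGAACATTTTAGCTCTAGCTTCGACTCCAGAACGCAACAGCCGGAGCGGGAATTGATTCACCG; antiparallel, so 5'→3' the coding strand is GCCACTTAGTTAAGGGCGAGGCCGACAACGCAAGACCTCAGCTTCGATCTCGATTTTACAAGTCGCGCAGTTTCGGTCT. Replace T with U for the mRNA.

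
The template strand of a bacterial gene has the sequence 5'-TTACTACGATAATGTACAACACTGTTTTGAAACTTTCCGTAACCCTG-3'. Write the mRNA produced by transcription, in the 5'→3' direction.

The mRNA has the sequence of the coding strand (reverse complement of the template) with T→U. Reverse complement of TTACTACGATAATGTACAACACTGTTTTGAAACTTTCCGTAACCCTG is CAGGGTTACGGAAAGTTTCAAAACAGTGTTGTACATTATCGTAGTAA; then T→U.

5'-CAGGGUUACGGAAAGUUUCAAAACAGUGUUGUACAUUAUCGUAGUAA-3'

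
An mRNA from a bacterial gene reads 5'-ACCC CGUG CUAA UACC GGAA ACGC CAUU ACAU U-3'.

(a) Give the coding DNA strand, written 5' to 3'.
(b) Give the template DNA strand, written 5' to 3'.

(a) The coding strand matches the mRNA with U→T.
(b) The template strand is the reverse complement of the coding strand.

(a) 5′-ACCCCGTGCTAATACCGGAAACGCCATTACATT-3′
(b) 5'-AATGTAATGGCGTTTCCGGTATTAGCACGGGGT-3'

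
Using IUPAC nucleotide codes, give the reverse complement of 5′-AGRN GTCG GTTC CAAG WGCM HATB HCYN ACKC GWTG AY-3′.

5'-RTCAWCGMGTNRGDVATDKGCWCTTGGAACCGACNYCT-3'

Standard pairs A↔T, G↔C; ambiguity codes pair R↔Y, M↔K, W↔W, B↔V, H↔D, N↔N. Complement (TCYNCAGCCAAGGTTCWCGKDTAVDGRNTGMGCWACTR), then reverse for 5'→3'.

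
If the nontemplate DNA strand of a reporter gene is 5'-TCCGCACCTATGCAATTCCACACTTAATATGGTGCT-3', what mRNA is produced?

5'-UCCGCACCUAUGCAAUUCCACACUUAAUAUGGUGCU-3'

The mRNA is synthesized from the template strand, so it matches the coding strand with T replaced by U.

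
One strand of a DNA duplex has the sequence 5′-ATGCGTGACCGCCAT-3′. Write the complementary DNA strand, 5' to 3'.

5'-ATGGCGGTCACGCAT-3'

The complement of ATGCGTGACCGCCAT is TACGCACTGGCGGTA (A↔T, G↔C). DNA strands are antiparallel, so the complementary strand runs 3'→5'; reversing gives the 5'→3' form.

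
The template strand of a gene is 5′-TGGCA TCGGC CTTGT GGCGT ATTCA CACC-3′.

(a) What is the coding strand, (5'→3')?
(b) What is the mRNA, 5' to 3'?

(a) The coding strand is the reverse complement of the template: complement ACCGTAGCCGGAACACCGCATAAGTGTGG, then reverse.
(b) mRNA has the coding-strand sequence with T→U.

(a) 5′-GGTGTGAATACGCCACAAGGCCGATGCCA-3′
(b) 5'-GGUGUGAAUACGCCACAAGGCCGAUGCCA-3'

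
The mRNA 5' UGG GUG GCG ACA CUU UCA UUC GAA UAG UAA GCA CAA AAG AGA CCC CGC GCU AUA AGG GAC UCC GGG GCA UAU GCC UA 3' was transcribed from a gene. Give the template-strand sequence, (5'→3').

Replace U with T to get the coding DNA strand: TGGGTGGCGACACTTTCATTCGAATAGTAAGCACAAAAGAGACCCCGCGCTATAAGGGACTCCGGGGCATATGCCTA. The template strand is its reverse complement (complement ACCCACCGCTGTGAAAGTAAGCTTATCATTCGTGTTTTCTCTGGGGCGCGATATTCCCTGAGGCCCCGTATACGGAT, then reverse).

5'-TAGGCATATGCCCCGGAGTCCCTTATAGCGCGGGGTCTCTTTTGTGCTTACTATTCGAATGAAAGTGTCGCCACCCA-3'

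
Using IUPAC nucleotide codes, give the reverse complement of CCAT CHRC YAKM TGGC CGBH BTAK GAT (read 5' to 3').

Standard pairs A↔T, G↔C; ambiguity codes pair R↔Y, M↔K, B↔V, H↔D. Complement (GGTAGDYGRTMKACCGGCVDVATMCTA), then reverse for 5'→3'.

5'-ATCMTAVDVCGGCCAKMTRGYDGATGG-3'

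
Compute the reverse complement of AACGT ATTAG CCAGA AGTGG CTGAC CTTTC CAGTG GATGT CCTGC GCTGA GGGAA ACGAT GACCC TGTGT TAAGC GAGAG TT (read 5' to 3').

Complement each base (A↔T, G↔C): TTGCATAATCGGTCTTCACCGACTGGAAAGGTCACCTACAGGACGCGACTCCCTTTGCTACTGGGACACAATTCGCTCTCAA. Then reverse.

5'-AACTCTCGCTTAACACAGGGTCATCGTTTCCCTCAGCGCAGGACATCCACTGGAAAGGTCAGCCACTTCTGGCTAATACGTT-3'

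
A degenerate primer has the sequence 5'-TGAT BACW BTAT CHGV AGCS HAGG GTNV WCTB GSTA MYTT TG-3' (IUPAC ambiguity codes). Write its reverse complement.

Standard pairs A↔T, G↔C; ambiguity codes pair Y↔R, M↔K, W↔W, S↔S, B↔V, H↔D, N↔N. Complement (ACTAVTGWVATAGDCBTCGSDTCCCANBWGAVCSATKRAAAC), then reverse for 5'→3'.

5′-CAAARKTASCVAGWBNACCCTDSGCTBCDGATAVWGTVATCA-3′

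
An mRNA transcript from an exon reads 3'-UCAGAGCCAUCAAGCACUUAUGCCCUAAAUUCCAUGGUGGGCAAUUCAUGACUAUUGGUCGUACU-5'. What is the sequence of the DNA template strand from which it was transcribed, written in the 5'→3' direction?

5'-AGTCTCGGTAGTTCGTGAATACGGGATTTAAGGTACCACCCGTTAAGTACTGATAACCAGCATGA-3'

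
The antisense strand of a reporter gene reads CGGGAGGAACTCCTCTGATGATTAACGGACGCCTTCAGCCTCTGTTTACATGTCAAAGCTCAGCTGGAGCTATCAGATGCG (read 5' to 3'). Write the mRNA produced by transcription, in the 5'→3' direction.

The mRNA has the sequence of the coding strand (reverse complement of the template) with T→U. Reverse complement of CGGGAGGAACTCCTCTGATGATTAACGGACGCCTTCAGCCTCTGTTTACATGTCAAAGCTCAGCTGGAGCTATCAGATGCG is CGCATCTGATAGCTCCAGCTGAGCTTTGACATGTAAACAGAGGCTGAAGGCGTCCGTTAATCATCAGAGGAGTTCCTCCCG; then T→U.

5'-CGCAUCUGAUAGCUCCAGCUGAGCUUUGACAUGUAAACAGAGGCUGAAGGCGUCCGUUAAUCAUCAGAGGAGUUCCUCCCG-3'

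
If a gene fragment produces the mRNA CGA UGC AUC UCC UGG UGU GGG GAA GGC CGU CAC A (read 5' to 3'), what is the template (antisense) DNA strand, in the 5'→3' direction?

5'-TGTGACGGCCTTCCCCACACCAGGAGATGCATCG-3'

Replace U with T to get the coding DNA strand: CGATGCATCTCCTGGTGTGGGGAAGGCCGTCACA. The template strand is its reverse complement (complement GCTACGTAGAGGACCACACCCCTTCCGGCAGTGT, then reverse).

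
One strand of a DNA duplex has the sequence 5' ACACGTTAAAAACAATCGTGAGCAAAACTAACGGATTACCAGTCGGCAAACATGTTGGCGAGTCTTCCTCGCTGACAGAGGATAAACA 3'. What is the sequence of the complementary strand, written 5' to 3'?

5'-TGTTTATCCTCTGTCAGCGAGGAAGACTCGCCAACATGTTTGCCGACTGGTAATCCGTTAGTTTTGCTCACGATTGTTTTTAACGTGT-3'

Pairing A↔T and G↔C gives TGTGCAATTTTTGTTAGCACTCGTTTTGATTGCCTAATGGTCAGCCGTTTGTACAACCGCTCAGAAGGAGCGACTGTCTCCTATTTGT, running 3'→5'. Reverse for the 5'→3' convention.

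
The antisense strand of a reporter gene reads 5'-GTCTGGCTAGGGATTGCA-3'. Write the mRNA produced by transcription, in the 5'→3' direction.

5'-UGCAAUCCCUAGCCAGAC-3'

The mRNA has the sequence of the coding strand (reverse complement of the template) with T→U. Reverse complement of GTCTGGCTAGGGATTGCA is TGCAATCCCTAGCCAGAC; then T→U.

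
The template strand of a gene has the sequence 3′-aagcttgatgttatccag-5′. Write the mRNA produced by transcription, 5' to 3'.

Reading the template 3'→5' as shown, RNA polymerase pairs each base (A→U, T→A, G↔C) to build mRNA 5'→3' directly.

5'-UUCGAACUACAAUAGGUC-3'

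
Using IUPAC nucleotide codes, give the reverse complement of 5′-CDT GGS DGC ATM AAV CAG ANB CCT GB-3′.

5'-VCAGGVNTCTGBTTKATGCHSCCAHG-3'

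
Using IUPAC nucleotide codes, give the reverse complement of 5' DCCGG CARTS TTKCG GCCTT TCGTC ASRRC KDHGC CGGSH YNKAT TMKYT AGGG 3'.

5′-CCCTARMKAATMNRDSCCGGCDHMGYYSTGACGAAAGGCCGMAASAYTGCCGGH-3′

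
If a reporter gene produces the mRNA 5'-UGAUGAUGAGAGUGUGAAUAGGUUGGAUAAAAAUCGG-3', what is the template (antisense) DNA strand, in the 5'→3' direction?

Replace U with T to get the coding DNA strand: TGATGATGAGAGTGTGAATAGGTTGGATAAAAATCGG. The template strand is its reverse complement (complement ACTACTACTCTCACACTTATCCAACCTATTTTTAGCC, then reverse).

5'-CCGATTTTTATCCAACCTATTCACACTCTCATCATCA-3'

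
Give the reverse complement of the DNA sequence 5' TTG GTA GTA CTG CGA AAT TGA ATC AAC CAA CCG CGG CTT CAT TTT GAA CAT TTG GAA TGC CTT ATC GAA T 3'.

5'-ATTCGATAAGGCATTCCAAATGTTCAAAATGAAGCCGCGGTTGGTTGATTCAATTTCGCAGTACTACCAA-3'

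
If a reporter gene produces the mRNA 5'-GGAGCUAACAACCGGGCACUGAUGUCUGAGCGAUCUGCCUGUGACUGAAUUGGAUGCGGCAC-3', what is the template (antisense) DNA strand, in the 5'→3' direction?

Replace U with T to get the coding DNA strand: GGAGCTAACAACCGGGCACTGATGTCTGAGCGATCTGCCTGTGACTGAATTGGATGCGGCAC. The template strand is its reverse complement (complement CCTCGATTGTTGGCCCGTGACTACAGACTCGCTAGACGGACACTGACTTAACCTACGCCGTG, then reverse).

5'-GTGCCGCATCCAATTCAGTCACAGGCAGATCGCTCAGACATCAGTGCCCGGTTGTTAGCTCC-3'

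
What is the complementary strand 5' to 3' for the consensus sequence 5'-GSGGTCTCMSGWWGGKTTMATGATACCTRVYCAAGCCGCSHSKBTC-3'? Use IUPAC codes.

5'-GAVMSDSGCGGCTTGRBYAGGTATCATKAAMCCWWCSKGAGACCSC-3'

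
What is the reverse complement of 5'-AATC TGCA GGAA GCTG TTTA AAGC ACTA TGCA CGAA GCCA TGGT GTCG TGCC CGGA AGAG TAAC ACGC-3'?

Reading the sequence 3'→5' and pairing each base (A↔T, G↔C) gives the reverse complement directly.

5'-GCGTGTTACTCTTCCGGGCACGACACCATGGCTTCGTGCATAGTGCTTTAAACAGCTTCCTGCAGATT-3'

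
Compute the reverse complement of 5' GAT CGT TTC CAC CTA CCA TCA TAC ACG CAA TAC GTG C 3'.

5'-GCACGTATTGCGTGTATGATGGTAGGTGGAAACGATC-3'

Reading the sequence 3'→5' and pairing each base (A↔T, G↔C) gives the reverse complement directly.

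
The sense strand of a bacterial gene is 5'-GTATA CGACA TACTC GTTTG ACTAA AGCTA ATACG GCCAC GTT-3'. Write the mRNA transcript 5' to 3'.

5'-GUAUACGACAUACUCGUUUGACUAAAGCUAAUACGGCCACGUU-3'

The mRNA is synthesized from the template strand, so it matches the coding strand with T replaced by U.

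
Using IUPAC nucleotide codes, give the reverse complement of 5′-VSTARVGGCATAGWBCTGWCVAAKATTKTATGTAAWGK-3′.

5′-MCWTTACATAMAATMTTBGWCAGVWCTATGCCBYTASB-3′

Standard pairs A↔T, G↔C; ambiguity codes pair R↔Y, K↔M, W↔W, S↔S, B↔V. Complement (BSATYBCCGTATCWVGACWGBTTMTAAMATACATTWCM), then reverse for 5'→3'.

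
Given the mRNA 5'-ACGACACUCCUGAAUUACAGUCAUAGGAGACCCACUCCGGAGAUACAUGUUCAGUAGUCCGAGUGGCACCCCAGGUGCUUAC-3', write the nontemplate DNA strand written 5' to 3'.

5'-ACGACACTCCTGAATTACAGTCATAGGAGACCCACTCCGGAGATACATGTTCAGTAGTCCGAGTGGCACCCCAGGTGCTTAC-3'

The coding DNA strand has the same 5'→3' sequence as the mRNA with U replaced by T.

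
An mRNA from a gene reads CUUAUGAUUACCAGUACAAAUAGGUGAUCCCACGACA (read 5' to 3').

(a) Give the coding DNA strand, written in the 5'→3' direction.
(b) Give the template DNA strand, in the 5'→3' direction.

(a) The coding strand matches the mRNA with U→T.
(b) The template strand is the reverse complement of the coding strand.

(a) 5'-CTTATGATTACCAGTACAAATAGGTGATCCCACGACA-3'
(b) 5'-TGTCGTGGGATCACCTATTTGTACTGGTAATCATAAG-3'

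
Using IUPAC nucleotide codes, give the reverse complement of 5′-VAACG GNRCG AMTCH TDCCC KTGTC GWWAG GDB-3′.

5′-VHCCTWWCGACAMGGGHADGAKTCGYNCCGTTB-3′

Standard pairs A↔T, G↔C; ambiguity codes pair R↔Y, M↔K, W↔W, B↔V, D↔H, N↔N. Complement (BTTGCCNYGCTKAGDAHGGGMACAGCWWTCCHV), then reverse for 5'→3'.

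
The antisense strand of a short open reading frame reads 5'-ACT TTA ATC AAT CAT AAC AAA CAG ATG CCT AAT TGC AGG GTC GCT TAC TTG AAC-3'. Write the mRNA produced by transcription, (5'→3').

5'-GUUCAAGUAAGCGACCCUGCAAUUAGGCAUCUGUUUGUUAUGAUUGAUUAAAGU-3'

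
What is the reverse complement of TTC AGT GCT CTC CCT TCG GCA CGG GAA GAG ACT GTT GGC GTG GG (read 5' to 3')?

Complement each base (A↔T, G↔C): AAGTCACGAGAGGGAAGCCGTGCCCTTCTCTGACAACCGCACCC. Then reverse.

5′-CCCACGCCAACAGTCTCTTCCCGTGCCGAAGGGAGAGCACTGAA-3′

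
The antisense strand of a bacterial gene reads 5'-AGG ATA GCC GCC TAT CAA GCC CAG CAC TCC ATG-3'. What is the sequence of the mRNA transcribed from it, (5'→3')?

5'-CAUGGAGUGCUGGGCUUGAUAGGCGGCUAUCCU-3'

RNA polymerase reads the template 3'→5' and synthesizes mRNA 5'→3' by base-pairing (A→U, T→A, G↔C). The complement of the template is TCCTATCGGCGGATAGTTCGGGTCGTGAGGTAC; antiparallel, so 5'→3' the coding strand is CATGGAGTGCTGGGCTTGATAGGCGGCTATCCT. Replace T with U for the mRNA.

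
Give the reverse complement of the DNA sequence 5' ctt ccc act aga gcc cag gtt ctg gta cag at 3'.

5'-ATCTGTACCAGAACCTGGGCTCTAGTGGGAAG-3'

Reading the sequence 3'→5' and pairing each base (A↔T, G↔C) gives the reverse complement directly.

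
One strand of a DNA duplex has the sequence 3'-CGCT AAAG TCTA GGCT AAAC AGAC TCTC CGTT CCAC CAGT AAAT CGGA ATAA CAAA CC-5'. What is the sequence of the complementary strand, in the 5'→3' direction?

5'-GCGATTTCAGATCCGATTTGTCTGAGAGGCAAGGTGGTCATTTAGCCTTATTGTTTGG-3'

The strand is given 3'→5', so its complement runs 5'→3' in the same left-to-right order: pair each base A↔T, G↔C.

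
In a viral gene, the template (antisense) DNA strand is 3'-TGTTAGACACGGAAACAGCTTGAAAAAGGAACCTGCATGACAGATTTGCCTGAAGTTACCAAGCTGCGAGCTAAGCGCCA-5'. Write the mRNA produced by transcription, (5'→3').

5'-ACAAUCUGUGCCUUUGUCGAACUUUUUCCUUGGACGUACUGUCUAAACGGACUUCAAUGGUUCGACGCUCGAUUCGCGGU-3'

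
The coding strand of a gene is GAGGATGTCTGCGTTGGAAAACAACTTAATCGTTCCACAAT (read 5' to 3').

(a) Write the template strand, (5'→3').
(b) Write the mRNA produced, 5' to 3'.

(a) The template strand is the reverse complement of the coding strand: complement CTCCTACAGACGCAACCTTTTGTTGAATTAGCAAGGTGTTA, then reverse.
(b) mRNA matches the coding strand with T→U.

(a) 5′-ATTGTGGAACGATTAAGTTGTTTTCCAACGCAGACATCCTC-3′
(b) 5′-GAGGAUGUCUGCGUUGGAAAACAACUUAAUCGUUCCACAAU-3′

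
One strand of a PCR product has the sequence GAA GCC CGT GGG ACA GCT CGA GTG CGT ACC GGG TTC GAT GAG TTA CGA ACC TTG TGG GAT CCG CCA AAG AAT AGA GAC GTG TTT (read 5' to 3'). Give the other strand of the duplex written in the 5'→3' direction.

The complement of GAAGCCCGTGGGACAGCTCGAGTGCGTACCGGGTTCGATGAGTTACGAACCTTGTGGGATCCGCCAAAGAATAGAGACGTGTTT is CTTCGGGCACCCTGTCGAGCTCACGCATGGCCCAAGCTACTCAATGCTTGGAACACCCTAGGCGGTTTCTTATCTCTGCACAAA (A↔T, G↔C). DNA strands are antiparallel, so the complementary strand runs 3'→5'; reversing gives the 5'→3' form.

5′-AAACACGTCTCTATTCTTTGGCGGATCCCACAAGGTTCGTAACTCATCGAACCCGGTACGCACTCGAGCTGTCCCACGGGCTTC-3′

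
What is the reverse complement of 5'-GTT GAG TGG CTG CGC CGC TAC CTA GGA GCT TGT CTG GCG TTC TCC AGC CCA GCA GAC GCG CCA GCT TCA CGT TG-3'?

Reading the sequence 3'→5' and pairing each base (A↔T, G↔C) gives the reverse complement directly.

5'-CAACGTGAAGCTGGCGCGTCTGCTGGGCTGGAGAACGCCAGACAAGCTCCTAGGTAGCGGCGCAGCCACTCAAC-3'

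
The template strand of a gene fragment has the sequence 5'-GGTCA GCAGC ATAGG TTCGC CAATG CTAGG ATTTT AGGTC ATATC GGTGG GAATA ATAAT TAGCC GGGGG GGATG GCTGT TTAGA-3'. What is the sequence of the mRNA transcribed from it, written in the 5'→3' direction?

5'-UCUAAACAGCCAUCCCCCCCGGCUAAUUAUUAUUCCCACCGAUAUGACCUAAAAUCCUAGCAUUGGCGAACCUAUGCUGCUGACC-3'

RNA polymerase reads the template 3'→5' and synthesizes mRNA 5'→3' by base-pairing (A→U, T→A, G↔C). The complement of the template is CCAGTCGTCGTATCCAAGCGGTTACGATCCTAAAATCCAGTATAGCCACCCTTATTATTAATCGGCCCCCCCTACCGACAAATCT; antiparallel, so 5'→3' the coding strand is TCTAAACAGCCATCCCCCCCGGCTAATTATTATTCCCACCGATATGACCTAAAATCCTAGCATTGGCGAACCTATGCTGCTGACC. Replace T with U for the mRNA.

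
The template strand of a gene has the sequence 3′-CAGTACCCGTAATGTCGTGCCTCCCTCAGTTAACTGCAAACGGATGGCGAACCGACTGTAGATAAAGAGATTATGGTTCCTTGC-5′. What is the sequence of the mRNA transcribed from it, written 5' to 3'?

Reading the template 3'→5' as shown, RNA polymerase pairs each base (A→U, T→A, G↔C) to build mRNA 5'→3' directly.

5'-GUCAUGGGCAUUACAGCACGGAGGGAGUCAAUUGACGUUUGCCUACCGCUUGGCUGACAUCUAUUUCUCUAAUACCAAGGAACG-3'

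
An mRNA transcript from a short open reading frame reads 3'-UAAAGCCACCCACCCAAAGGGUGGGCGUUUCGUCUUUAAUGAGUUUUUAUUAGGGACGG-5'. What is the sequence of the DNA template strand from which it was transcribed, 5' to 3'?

5'-ATTTCGGTGGGTGGGTTTCCCACCCGCAAAGCAGAAATTACTCAAAAATAATCCCTGCC-3'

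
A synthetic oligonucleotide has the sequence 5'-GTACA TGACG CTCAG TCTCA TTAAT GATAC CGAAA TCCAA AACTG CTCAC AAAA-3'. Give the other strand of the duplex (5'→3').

5'-TTTTGTGAGCAGTTTTGGATTTCGGTATCATTAATGAGACTGAGCGTCATGTAC-3'

Pairing A↔T and G↔C gives CATGTACTGCGAGTCAGAGTAATTACTATGGCTTTAGGTTTTGACGAGTGTTTT, running 3'→5'. Reverse for the 5'→3' convention.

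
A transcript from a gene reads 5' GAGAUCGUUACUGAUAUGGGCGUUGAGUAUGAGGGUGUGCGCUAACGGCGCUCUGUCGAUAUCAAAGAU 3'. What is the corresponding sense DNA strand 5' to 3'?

5′-GAGATCGTTACTGATATGGGCGTTGAGTATGAGGGTGTGCGCTAACGGCGCTCTGTCGATATCAAAGAT-3′

The coding DNA strand has the same 5'→3' sequence as the mRNA with U replaced by T.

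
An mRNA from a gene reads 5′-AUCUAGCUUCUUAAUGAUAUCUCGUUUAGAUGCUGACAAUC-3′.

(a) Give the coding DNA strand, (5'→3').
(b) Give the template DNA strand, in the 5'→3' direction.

(a) The coding strand matches the mRNA with U→T.
(b) The template strand is the reverse complement of the coding strand.

(a) 5'-ATCTAGCTTCTTAATGATATCTCGTTTAGATGCTGACAATC-3'
(b) 5'-GATTGTCAGCATCTAAACGAGATATCATTAAGAAGCTAGAT-3'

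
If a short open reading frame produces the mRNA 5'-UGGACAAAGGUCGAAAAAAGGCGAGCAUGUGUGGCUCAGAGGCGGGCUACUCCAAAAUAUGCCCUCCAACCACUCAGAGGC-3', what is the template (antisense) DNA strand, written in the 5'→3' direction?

5'-GCCTCTGAGTGGTTGGAGGGCATATTTTGGAGTAGCCCGCCTCTGAGCCACACATGCTCGCCTTTTTTCGACCTTTGTCCA-3'

Replace U with T to get the coding DNA strand: TGGACAAAGGTCGAAAAAAGGCGAGCATGTGTGGCTCAGAGGCGGGCTACTCCAAAATATGCCCTCCAACCACTCAGAGGC. The template strand is its reverse complement (complement ACCTGTTTCCAGCTTTTTTCCGCTCGTACACACCGAGTCTCCGCCCGATGAGGTTTTATACGGGAGGTTGGTGAGTCTCCG, then reverse).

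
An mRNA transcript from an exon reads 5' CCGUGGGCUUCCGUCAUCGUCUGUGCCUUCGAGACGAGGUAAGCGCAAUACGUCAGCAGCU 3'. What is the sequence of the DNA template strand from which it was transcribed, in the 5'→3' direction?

Replace U with T to get the coding DNA strand: CCGTGGGCTTCCGTCATCGTCTGTGCCTTCGAGACGAGGTAAGCGCAATACGTCAGCAGCT. The template strand is its reverse complement (complement GGCACCCGAAGGCAGTAGCAGACACGGAAGCTCTGCTCCATTCGCGTTATGCAGTCGTCGA, then reverse).

5'-AGCTGCTGACGTATTGCGCTTACCTCGTCTCGAAGGCACAGACGATGACGGAAGCCCACGG-3'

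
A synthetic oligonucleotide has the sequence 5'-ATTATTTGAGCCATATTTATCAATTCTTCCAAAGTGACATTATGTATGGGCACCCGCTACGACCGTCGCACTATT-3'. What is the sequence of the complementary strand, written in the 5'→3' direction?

5'-AATAGTGCGACGGTCGTAGCGGGTGCCCATACATAATGTCACTTTGGAAGAATTGATAAATATGGCTCAAATAAT-3'

Pairing A↔T and G↔C gives TAATAAACTCGGTATAAATAGTTAAGAAGGTTTCACTGTAATACATACCCGTGGGCGATGCTGGCAGCGTGATAA, running 3'→5'. Reverse for the 5'→3' convention.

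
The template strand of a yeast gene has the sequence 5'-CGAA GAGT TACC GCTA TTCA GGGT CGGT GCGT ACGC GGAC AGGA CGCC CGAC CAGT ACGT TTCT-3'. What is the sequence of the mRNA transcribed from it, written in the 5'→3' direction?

The mRNA has the sequence of the coding strand (reverse complement of the template) with T→U. Reverse complement of CGAAGAGTTACCGCTATTCAGGGTCGGTGCGTACGCGGACAGGACGCCCGACCAGTACGTTTCT is AGAAACGTACTGGTCGGGCGTCCTGTCCGCGTACGCACCGACCCTGAATAGCGGTAACTCTTCG; then T→U.

5'-AGAAACGUACUGGUCGGGCGUCCUGUCCGCGUACGCACCGACCCUGAAUAGCGGUAACUCUUCG-3'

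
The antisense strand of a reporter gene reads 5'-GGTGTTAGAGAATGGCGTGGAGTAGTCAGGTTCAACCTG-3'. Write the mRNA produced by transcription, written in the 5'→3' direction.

RNA polymerase reads the template 3'→5' and synthesizes mRNA 5'→3' by base-pairing (A→U, T→A, G↔C). The complement of the template is CCACAATCTCTTACCGCACCTCATCAGTCCAAGTTGGAC; antiparallel, so 5'→3' the coding strand is CAGGTTGAACCTGACTACTCCACGCCATTCTCTAACACC. Replace T with U for the mRNA.

5′-CAGGUUGAACCUGACUACUCCACGCCAUUCUCUAACACC-3′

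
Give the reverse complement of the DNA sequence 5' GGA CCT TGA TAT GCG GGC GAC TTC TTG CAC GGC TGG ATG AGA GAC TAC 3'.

Complement each base (A↔T, G↔C): CCTGGAACTATACGCCCGCTGAAGAACGTGCCGACCTACTCTCTGATG. Then reverse.

5'-GTAGTCTCTCATCCAGCCGTGCAAGAAGTCGCCCGCATATCAAGGTCC-3'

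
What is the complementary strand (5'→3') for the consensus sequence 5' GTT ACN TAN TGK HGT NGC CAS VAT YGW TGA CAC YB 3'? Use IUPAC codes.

5'-VRGTGTCAWCRATBSTGGCNACDMCANTANGTAAC-3'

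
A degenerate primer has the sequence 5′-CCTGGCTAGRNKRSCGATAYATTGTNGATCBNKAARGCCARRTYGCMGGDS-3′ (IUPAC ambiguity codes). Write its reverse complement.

5'-SHCCKGCRAYYTGGCYTTMNVGATCNACAATRTATCGSYMNYCTAGCCAGG-3'

Standard pairs A↔T, G↔C; ambiguity codes pair R↔Y, M↔K, S↔S, B↔V, D↔H, N↔N. Complement (GGACCGATCYNMYSGCTATRTAACANCTAGVNMTTYCGGTYYARCGKCCHS), then reverse for 5'→3'.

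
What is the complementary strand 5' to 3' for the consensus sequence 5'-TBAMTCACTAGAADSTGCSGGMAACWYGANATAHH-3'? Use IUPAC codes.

Standard pairs A↔T, G↔C; ambiguity codes pair Y↔R, M↔K, W↔W, S↔S, B↔V, D↔H, N↔N. Complement (AVTKAGTGATCTTHSACGSCCKTTGWRCTNTATDD), then reverse for 5'→3'.

5′-DDTATNTCRWGTTKCCSGCASHTTCTAGTGAKTVA-3′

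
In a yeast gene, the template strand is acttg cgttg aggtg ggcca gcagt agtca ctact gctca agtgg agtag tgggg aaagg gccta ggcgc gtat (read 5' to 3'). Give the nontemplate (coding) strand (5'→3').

5'-ATACGCGCCTAGGCCCTTTCCCCACTACTCCACTTGAGCAGTAGTGACTACTGCTGGCCCACCTCAACGCAAGT-3'

The coding strand is complementary and antiparallel to the template: take the complement (A↔T, G↔C) and reverse.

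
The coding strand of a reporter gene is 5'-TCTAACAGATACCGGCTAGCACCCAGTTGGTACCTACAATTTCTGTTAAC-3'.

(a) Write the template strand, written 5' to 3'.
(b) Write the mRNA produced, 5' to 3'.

(a) The template strand is the reverse complement of the coding strand: complement AGATTGTCTATGGCCGATCGTGGGTCAACCATGGATGTTAAAGACAATTG, then reverse.
(b) mRNA matches the coding strand with T→U.

(a) 5′-GTTAACAGAAATTGTAGGTACCAACTGGGTGCTAGCCGGTATCTGTTAGA-3′
(b) 5'-UCUAACAGAUACCGGCUAGCACCCAGUUGGUACCUACAAUUUCUGUUAAC-3'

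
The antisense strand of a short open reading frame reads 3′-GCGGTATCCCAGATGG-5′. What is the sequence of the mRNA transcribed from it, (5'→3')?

5′-CGCCAUAGGGUCUACC-3′

Reading the template 3'→5' as shown, RNA polymerase pairs each base (A→U, T→A, G↔C) to build mRNA 5'→3' directly.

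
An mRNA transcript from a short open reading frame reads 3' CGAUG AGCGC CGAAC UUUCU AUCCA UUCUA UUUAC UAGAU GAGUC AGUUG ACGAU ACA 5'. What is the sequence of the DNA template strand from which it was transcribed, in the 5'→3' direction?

5′-GCTACTCGCGGCTTGAAAGATAGGTAAGATAAATGATCTACTCAGTCAACTGCTATGT-3′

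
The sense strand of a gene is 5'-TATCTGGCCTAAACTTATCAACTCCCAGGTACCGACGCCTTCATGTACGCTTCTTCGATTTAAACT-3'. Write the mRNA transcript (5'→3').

The mRNA is synthesized from the template strand, so it matches the coding strand with T replaced by U.

5'-UAUCUGGCCUAAACUUAUCAACUCCCAGGUACCGACGCCUUCAUGUACGCUUCUUCGAUUUAAACU-3'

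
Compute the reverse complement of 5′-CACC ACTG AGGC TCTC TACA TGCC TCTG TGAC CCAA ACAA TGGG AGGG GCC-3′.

Complement each base (A↔T, G↔C): GTGGTGACTCCGAGAGATGTACGGAGACACTGGGTTTGTTACCCTCCCCGG. Then reverse.

5'-GGCCCCTCCCATTGTTTGGGTCACAGAGGCATGTAGAGAGCCTCAGTGGTG-3'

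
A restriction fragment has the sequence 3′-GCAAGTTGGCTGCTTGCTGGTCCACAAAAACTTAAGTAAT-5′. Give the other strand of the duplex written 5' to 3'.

The strand is given 3'→5', so its complement runs 5'→3' in the same left-to-right order: pair each base A↔T, G↔C.

5'-CGTTCAACCGACGAACGACCAGGTGTTTTTGAATTCATTA-3'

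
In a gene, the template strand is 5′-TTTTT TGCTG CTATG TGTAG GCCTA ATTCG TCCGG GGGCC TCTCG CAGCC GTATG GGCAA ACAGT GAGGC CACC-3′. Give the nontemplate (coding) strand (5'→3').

The coding strand is complementary and antiparallel to the template: take the complement (A↔T, G↔C) and reverse.

5'-GGTGGCCTCACTGTTTGCCCATACGGCTGCGAGAGGCCCCCGGACGAATTAGGCCTACACATAGCAGCAAAAAA-3'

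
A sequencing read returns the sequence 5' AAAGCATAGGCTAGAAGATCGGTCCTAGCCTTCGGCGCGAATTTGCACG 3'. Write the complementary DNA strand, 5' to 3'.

Pairing A↔T and G↔C gives TTTCGTATCCGATCTTCTAGCCAGGATCGGAAGCCGCGCTTAAACGTGC, running 3'→5'. Reverse for the 5'→3' convention.

5'-CGTGCAAATTCGCGCCGAAGGCTAGGACCGATCTTCTAGCCTATGCTTT-3'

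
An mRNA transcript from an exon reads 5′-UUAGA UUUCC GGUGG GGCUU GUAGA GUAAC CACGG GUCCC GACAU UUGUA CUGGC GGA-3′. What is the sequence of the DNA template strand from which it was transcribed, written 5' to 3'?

5'-TCCGCCAGTACAAATGTCGGGACCCGTGGTTACTCTACAAGCCCCACCGGAAATCTAA-3'

Replace U with T to get the coding DNA strand: TTAGATTTCCGGTGGGGCTTGTAGAGTAACCACGGGTCCCGACATTTGTACTGGCGGA. The template strand is its reverse complement (complement AATCTAAAGGCCACCCCGAACATCTCATTGGTGCCCAGGGCTGTAAACATGACCGCCT, then reverse).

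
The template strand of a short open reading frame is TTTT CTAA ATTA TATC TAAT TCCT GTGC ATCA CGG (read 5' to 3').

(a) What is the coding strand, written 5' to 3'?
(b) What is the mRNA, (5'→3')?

(a) The coding strand is the reverse complement of the template: complement AAAAGATTTAATATAGATTAAGGACACGTAGTGCC, then reverse.
(b) mRNA has the coding-strand sequence with T→U.

(a) 5'-CCGTGATGCACAGGAATTAGATATAATTTAGAAAA-3'
(b) 5'-CCGUGAUGCACAGGAAUUAGAUAUAAUUUAGAAAA-3'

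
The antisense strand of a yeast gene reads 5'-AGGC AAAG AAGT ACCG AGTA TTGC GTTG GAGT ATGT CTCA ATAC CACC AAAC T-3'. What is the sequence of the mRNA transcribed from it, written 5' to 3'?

The mRNA has the sequence of the coding strand (reverse complement of the template) with T→U. Reverse complement of AGGCAAAGAAGTACCGAGTATTGCGTTGGAGTATGTCTCAATACCACCAAACT is AGTTTGGTGGTATTGAGACATACTCCAACGCAATACTCGGTACTTCTTTGCCT; then T→U.

5'-AGUUUGGUGGUAUUGAGACAUACUCCAACGCAAUACUCGGUACUUCUUUGCCU-3'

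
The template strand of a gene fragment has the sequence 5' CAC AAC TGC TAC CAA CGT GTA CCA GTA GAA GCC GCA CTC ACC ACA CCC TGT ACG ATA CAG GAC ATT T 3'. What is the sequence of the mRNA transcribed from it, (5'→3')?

RNA polymerase reads the template 3'→5' and synthesizes mRNA 5'→3' by base-pairing (A→U, T→A, G↔C). The complement of the template is GTGTTGACGATGGTTGCACATGGTCATCTTCGGCGTGAGTGGTGTGGGACATGCTATGTCCTGTAAA; antiparallel, so 5'→3' the coding strand is AAATGTCCTGTATCGTACAGGGTGTGGTGAGTGCGGCTTCTACTGGTACACGTTGGTAGCAGTTGTG. Replace T with U for the mRNA.

5'-AAAUGUCCUGUAUCGUACAGGGUGUGGUGAGUGCGGCUUCUACUGGUACACGUUGGUAGCAGUUGUG-3'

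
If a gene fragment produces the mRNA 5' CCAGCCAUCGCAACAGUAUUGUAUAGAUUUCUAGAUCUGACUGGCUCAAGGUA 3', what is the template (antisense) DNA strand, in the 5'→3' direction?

Replace U with T to get the coding DNA strand: CCAGCCATCGCAACAGTATTGTATAGATTTCTAGATCTGACTGGCTCAAGGTA. The template strand is its reverse complement (complement GGTCGGTAGCGTTGTCATAACATATCTAAAGATCTAGACTGACCGAGTTCCAT, then reverse).

5'-TACCTTGAGCCAGTCAGATCTAGAAATCTATACAATACTGTTGCGATGGCTGG-3'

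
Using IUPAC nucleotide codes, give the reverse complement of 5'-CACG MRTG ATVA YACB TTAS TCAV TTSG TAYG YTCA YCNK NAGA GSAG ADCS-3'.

5′-SGHTCTSCTCTNMNGRTGARCRTACSAABTGASTAAVGTRTBATCAYKCGTG-3′

Standard pairs A↔T, G↔C; ambiguity codes pair R↔Y, M↔K, S↔S, B↔V, D↔H, N↔N. Complement (GTGCKYACTABTRTGVAATSAGTBAASCATRCRAGTRGNMNTCTCSTCTHGS), then reverse for 5'→3'.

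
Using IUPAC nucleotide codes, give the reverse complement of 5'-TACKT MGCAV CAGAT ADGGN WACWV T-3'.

5'-ABWGTWNCCHTATCTGBTGCKAMGTA-3'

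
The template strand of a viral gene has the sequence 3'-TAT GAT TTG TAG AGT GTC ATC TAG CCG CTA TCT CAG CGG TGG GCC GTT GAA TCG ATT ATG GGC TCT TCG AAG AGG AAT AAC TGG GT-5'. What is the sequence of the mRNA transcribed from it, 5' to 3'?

Reading the template 3'→5' as shown, RNA polymerase pairs each base (A→U, T→A, G↔C) to build mRNA 5'→3' directly.

5'-AUACUAAACAUCUCACAGUAGAUCGGCGAUAGAGUCGCCACCCGGCAACUUAGCUAAUACCCGAGAAGCUUCUCCUUAUUGACCCA-3'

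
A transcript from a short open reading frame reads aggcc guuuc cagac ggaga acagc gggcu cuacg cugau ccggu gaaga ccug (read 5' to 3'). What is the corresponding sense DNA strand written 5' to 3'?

The coding DNA strand has the same 5'→3' sequence as the mRNA with U replaced by T.

5'-AGGCCGTTTCCAGACGGAGAACAGCGGGCTCTACGCTGATCCGGTGAAGACCTG-3'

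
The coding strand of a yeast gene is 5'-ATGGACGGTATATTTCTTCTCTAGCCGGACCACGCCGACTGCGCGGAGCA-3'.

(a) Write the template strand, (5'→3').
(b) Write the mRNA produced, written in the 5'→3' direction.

(a) 5'-TGCTCCGCGCAGTCGGCGTGGTCCGGCTAGAGAAGAAATATACCGTCCAT-3'
(b) 5'-AUGGACGGUAUAUUUCUUCUCUAGCCGGACCACGCCGACUGCGCGGAGCA-3'

(a) The template strand is the reverse complement of the coding strand: complement TACCTGCCATATAAAGAAGAGATCGGCCTGGTGCGGCTGACGCGCCTCGT, then reverse.
(b) mRNA matches the coding strand with T→U.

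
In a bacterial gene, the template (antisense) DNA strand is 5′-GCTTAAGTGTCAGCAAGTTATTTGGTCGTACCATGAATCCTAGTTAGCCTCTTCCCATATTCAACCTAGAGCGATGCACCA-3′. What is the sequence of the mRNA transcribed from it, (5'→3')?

5′-UGGUGCAUCGCUCUAGGUUGAAUAUGGGAAGAGGCUAACUAGGAUUCAUGGUACGACCAAAUAACUUGCUGACACUUAAGC-3′

RNA polymerase reads the template 3'→5' and synthesizes mRNA 5'→3' by base-pairing (A→U, T→A, G↔C). The complement of the template is CGAATTCACAGTCGTTCAATAAACCAGCATGGTACTTAGGATCAATCGGAGAAGGGTATAAGTTGGATCTCGCTACGTGGT; antiparallel, so 5'→3' the coding strand is TGGTGCATCGCTCTAGGTTGAATATGGGAAGAGGCTAACTAGGATTCATGGTACGACCAAATAACTTGCTGACACTTAAGC. Replace T with U for the mRNA.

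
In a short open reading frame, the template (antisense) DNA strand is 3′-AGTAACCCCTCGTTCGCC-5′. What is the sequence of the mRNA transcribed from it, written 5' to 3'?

Reading the template 3'→5' as shown, RNA polymerase pairs each base (A→U, T→A, G↔C) to build mRNA 5'→3' directly.

5'-UCAUUGGGGAGCAAGCGG-3'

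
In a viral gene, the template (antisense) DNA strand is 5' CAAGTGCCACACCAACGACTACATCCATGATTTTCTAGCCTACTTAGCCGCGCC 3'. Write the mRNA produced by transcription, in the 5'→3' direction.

The mRNA has the sequence of the coding strand (reverse complement of the template) with T→U. Reverse complement of CAAGTGCCACACCAACGACTACATCCATGATTTTCTAGCCTACTTAGCCGCGCC is GGCGCGGCTAAGTAGGCTAGAAAATCATGGATGTAGTCGTTGGTGTGGCACTTG; then T→U.

5'-GGCGCGGCUAAGUAGGCUAGAAAAUCAUGGAUGUAGUCGUUGGUGUGGCACUUG-3'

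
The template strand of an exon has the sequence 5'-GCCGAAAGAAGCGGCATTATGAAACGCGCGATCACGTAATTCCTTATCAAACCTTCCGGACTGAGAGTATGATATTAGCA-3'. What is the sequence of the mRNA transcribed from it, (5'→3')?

The mRNA has the sequence of the coding strand (reverse complement of the template) with T→U. Reverse complement of GCCGAAAGAAGCGGCATTATGAAACGCGCGATCACGTAATTCCTTATCAAACCTTCCGGACTGAGAGTATGATATTAGCA is TGCTAATATCATACTCTCAGTCCGGAAGGTTTGATAAGGAATTACGTGATCGCGCGTTTCATAATGCCGCTTCTTTCGGC; then T→U.

5′-UGCUAAUAUCAUACUCUCAGUCCGGAAGGUUUGAUAAGGAAUUACGUGAUCGCGCGUUUCAUAAUGCCGCUUCUUUCGGC-3′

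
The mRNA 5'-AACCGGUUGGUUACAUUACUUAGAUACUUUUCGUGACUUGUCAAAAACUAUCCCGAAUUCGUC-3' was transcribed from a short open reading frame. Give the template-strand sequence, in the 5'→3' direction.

Replace U with T to get the coding DNA strand: AACCGGTTGGTTACATTACTTAGATACTTTTCGTGACTTGTCAAAAACTATCCCGAATTCGTC. The template strand is its reverse complement (complement TTGGCCAACCAATGTAATGAATCTATGAAAAGCACTGAACAGTTTTTGATAGGGCTTAAGCAG, then reverse).

5'-GACGAATTCGGGATAGTTTTTGACAAGTCACGAAAAGTATCTAAGTAATGTAACCAACCGGTT-3'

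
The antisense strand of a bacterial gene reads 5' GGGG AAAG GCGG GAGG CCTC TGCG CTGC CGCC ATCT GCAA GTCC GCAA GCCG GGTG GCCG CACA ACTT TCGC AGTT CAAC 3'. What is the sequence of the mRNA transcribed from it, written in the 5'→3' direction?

RNA polymerase reads the template 3'→5' and synthesizes mRNA 5'→3' by base-pairing (A→U, T→A, G↔C). The complement of the template is CCCCTTTCCGCCCTCCGGAGACGCGACGGCGGTAGACGTTCAGGCGTTCGGCCCACCGGCGTGTTGAAAGCGTCAAGTTG; antiparallel, so 5'→3' the coding strand is GTTGAACTGCGAAAGTTGTGCGGCCACCCGGCTTGCGGACTTGCAGATGGCGGCAGCGCAGAGGCCTCCCGCCTTTCCCC. Replace T with U for the mRNA.

5′-GUUGAACUGCGAAAGUUGUGCGGCCACCCGGCUUGCGGACUUGCAGAUGGCGGCAGCGCAGAGGCCUCCCGCCUUUCCCC-3′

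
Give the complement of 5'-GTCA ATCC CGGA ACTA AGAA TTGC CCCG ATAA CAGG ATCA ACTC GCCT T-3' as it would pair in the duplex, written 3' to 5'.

Base-pairing A↔T, G↔C gives the complement. The complementary strand is antiparallel, so paired with a 5'→3' strand it runs 3'→5'.

3'-CAGTTAGGGCCTTGATTCTTAACGGGGCTATTGTCCTAGTTGAGCGGAA-5'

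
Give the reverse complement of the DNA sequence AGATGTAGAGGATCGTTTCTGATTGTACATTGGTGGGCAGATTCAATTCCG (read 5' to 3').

5'-CGGAATTGAATCTGCCCACCAATGTACAATCAGAAACGATCCTCTACATCT-3'

Complement each base (A↔T, G↔C): TCTACATCTCCTAGCAAAGACTAACATGTAACCACCCGTCTAAGTTAAGGC. Then reverse.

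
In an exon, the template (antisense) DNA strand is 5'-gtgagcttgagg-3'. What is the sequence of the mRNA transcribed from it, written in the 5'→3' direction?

The mRNA has the sequence of the coding strand (reverse complement of the template) with T→U. Reverse complement of GTGAGCTTGAGG is CCTCAAGCTCAC; then T→U.

5'-CCUCAAGCUCAC-3'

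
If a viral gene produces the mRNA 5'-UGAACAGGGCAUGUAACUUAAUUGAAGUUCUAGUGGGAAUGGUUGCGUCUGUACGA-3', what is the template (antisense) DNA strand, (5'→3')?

Replace U with T to get the coding DNA strand: TGAACAGGGCATGTAACTTAATTGAAGTTCTAGTGGGAATGGTTGCGTCTGTACGA. The template strand is its reverse complement (complement ACTTGTCCCGTACATTGAATTAACTTCAAGATCACCCTTACCAACGCAGACATGCT, then reverse).

5'-TCGTACAGACGCAACCATTCCCACTAGAACTTCAATTAAGTTACATGCCCTGTTCA-3'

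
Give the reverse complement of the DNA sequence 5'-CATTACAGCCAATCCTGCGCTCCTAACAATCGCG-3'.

Reading the sequence 3'→5' and pairing each base (A↔T, G↔C) gives the reverse complement directly.

5'-CGCGATTGTTAGGAGCGCAGGATTGGCTGTAATG-3'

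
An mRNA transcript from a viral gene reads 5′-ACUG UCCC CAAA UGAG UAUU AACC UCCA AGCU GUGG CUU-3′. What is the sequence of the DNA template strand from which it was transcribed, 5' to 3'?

5'-AAGCCACAGCTTGGAGGTTAATACTCATTTGGGGACAGT-3'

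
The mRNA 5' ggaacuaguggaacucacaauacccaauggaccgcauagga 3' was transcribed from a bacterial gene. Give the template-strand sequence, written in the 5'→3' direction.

5'-TCCTATGCGGTCCATTGGGTATTGTGAGTTCCACTAGTTCC-3'

Replace U with T to get the coding DNA strand: GGAACTAGTGGAACTCACAATACCCAATGGACCGCATAGGA. The template strand is its reverse complement (complement CCTTGATCACCTTGAGTGTTATGGGTTACCTGGCGTATCCT, then reverse).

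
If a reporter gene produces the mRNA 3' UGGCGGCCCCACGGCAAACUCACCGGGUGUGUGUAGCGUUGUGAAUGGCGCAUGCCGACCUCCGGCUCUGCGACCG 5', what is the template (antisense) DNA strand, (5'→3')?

Written 5'→3' the mRNA is GCCAGCGUCUCGGCCUCCAGCCGUACGCGGUAAGUGUUGCGAUGUGUGUGGGCCACUCAAACGGCACCCCGGCGGU, so the coding DNA strand is GCCAGCGTCTCGGCCTCCAGCCGTACGCGGTAAGTGTTGCGATGTGTGTGGGCCACTCAAACGGCACCCCGGCGGT. The template is its reverse complement.

5'-ACCGCCGGGGTGCCGTTTGAGTGGCCCACACACATCGCAACACTTACCGCGTACGGCTGGAGGCCGAGACGCTGGC-3'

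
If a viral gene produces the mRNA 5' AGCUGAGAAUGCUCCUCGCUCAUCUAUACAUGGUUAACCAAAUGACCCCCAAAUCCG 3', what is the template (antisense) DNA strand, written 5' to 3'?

5'-CGGATTTGGGGGTCATTTGGTTAACCATGTATAGATGAGCGAGGAGCATTCTCAGCT-3'

Replace U with T to get the coding DNA strand: AGCTGAGAATGCTCCTCGCTCATCTATACATGGTTAACCAAATGACCCCCAAATCCG. The template strand is its reverse complement (complement TCGACTCTTACGAGGAGCGAGTAGATATGTACCAATTGGTTTACTGGGGGTTTAGGC, then reverse).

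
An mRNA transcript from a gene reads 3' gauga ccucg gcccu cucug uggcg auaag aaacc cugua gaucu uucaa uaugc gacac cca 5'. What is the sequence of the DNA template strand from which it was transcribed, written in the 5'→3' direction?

Written 5'→3' the mRNA is ACCCACAGCGUAUAACUUUCUAGAUGUCCCAAAGAAUAGCGGUGUCUCUCCCGGCUCCAGUAG, so the coding DNA strand is ACCCACAGCGTATAACTTTCTAGATGTCCCAAAGAATAGCGGTGTCTCTCCCGGCTCCAGTAG. The template is its reverse complement.

5'-CTACTGGAGCCGGGAGAGACACCGCTATTCTTTGGGACATCTAGAAAGTTATACGCTGTGGGT-3'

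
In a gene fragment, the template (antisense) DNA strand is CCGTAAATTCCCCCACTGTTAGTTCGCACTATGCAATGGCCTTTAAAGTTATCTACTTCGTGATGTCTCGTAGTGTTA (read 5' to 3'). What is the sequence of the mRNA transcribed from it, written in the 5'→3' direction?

The mRNA has the sequence of the coding strand (reverse complement of the template) with T→U. Reverse complement of CCGTAAATTCCCCCACTGTTAGTTCGCACTATGCAATGGCCTTTAAAGTTATCTACTTCGTGATGTCTCGTAGTGTTA is TAACACTACGAGACATCACGAAGTAGATAACTTTAAAGGCCATTGCATAGTGCGAACTAACAGTGGGGGAATTTACGG; then T→U.

5'-UAACACUACGAGACAUCACGAAGUAGAUAACUUUAAAGGCCAUUGCAUAGUGCGAACUAACAGUGGGGGAAUUUACGG-3'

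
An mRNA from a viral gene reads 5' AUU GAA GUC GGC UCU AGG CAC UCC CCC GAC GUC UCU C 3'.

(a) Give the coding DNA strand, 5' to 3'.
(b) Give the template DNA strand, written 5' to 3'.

(a) 5'-ATTGAAGTCGGCTCTAGGCACTCCCCCGACGTCTCTC-3'
(b) 5'-GAGAGACGTCGGGGGAGTGCCTAGAGCCGACTTCAAT-3'

(a) The coding strand matches the mRNA with U→T.
(b) The template strand is the reverse complement of the coding strand.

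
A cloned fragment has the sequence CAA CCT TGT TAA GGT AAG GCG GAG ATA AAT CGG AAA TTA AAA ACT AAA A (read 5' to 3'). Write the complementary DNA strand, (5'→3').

Pairing A↔T and G↔C gives GTTGGAACAATTCCATTCCGCCTCTATTTAGCCTTTAATTTTTGATTTT, running 3'→5'. Reverse for the 5'→3' convention.

5′-TTTTAGTTTTTAATTTCCGATTTATCTCCGCCTTACCTTAACAAGGTTG-3′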